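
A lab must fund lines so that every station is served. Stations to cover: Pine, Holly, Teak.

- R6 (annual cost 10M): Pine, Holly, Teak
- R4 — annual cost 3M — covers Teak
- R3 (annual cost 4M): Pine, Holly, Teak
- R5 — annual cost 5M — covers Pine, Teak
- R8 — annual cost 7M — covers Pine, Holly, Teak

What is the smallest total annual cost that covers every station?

R3 alone covers Pine, Holly, Teak — every station.
Total annual cost: 4.
No cover costs less than 4.

4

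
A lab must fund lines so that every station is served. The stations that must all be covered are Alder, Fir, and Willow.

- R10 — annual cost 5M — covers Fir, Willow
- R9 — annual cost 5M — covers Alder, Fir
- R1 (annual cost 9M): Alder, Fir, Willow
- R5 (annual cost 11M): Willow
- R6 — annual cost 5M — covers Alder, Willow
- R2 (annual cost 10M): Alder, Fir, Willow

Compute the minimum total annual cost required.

This is a weighted set-cover instance.
The greedy cost-per-new-station heuristic would pick R10 and R9 for 10, but a cheaper cover exists.
R1 alone covers Alder, Fir, Willow — every station.
Total annual cost: 9.
No cover costs less than 9.

9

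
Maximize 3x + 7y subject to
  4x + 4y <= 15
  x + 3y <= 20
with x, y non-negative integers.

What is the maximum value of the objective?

(x,y)=(0,3) is feasible, giving 21.
(x,y)=(1,2) is feasible, giving 17.
(x,y)=(0,2) is feasible, giving 14.
No feasible integer point exceeds 21.

21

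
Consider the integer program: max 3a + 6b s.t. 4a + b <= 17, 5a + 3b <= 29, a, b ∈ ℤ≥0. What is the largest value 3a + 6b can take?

54

Relaxing integrality, the LP optimum is 58.00 at (a,b) = (0, 9.67), which is not an integer point.
(a,b)=(0,9): 4·0+1·9=9≤17, 5·0+3·9=27≤29, objective 54.
(a,b)=(1,8): 4·1+1·8=12≤17, 5·1+3·8=29≤29, objective 51.
(a,b)=(0,8): 4·0+1·8=8≤17, 5·0+3·8=24≤29, objective 48.
No feasible integer point exceeds 54.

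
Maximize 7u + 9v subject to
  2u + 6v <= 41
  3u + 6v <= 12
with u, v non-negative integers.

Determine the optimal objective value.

(u,v)=(4,0): 2·4+6·0=8≤41, 3·4+6·0=12≤12, objective 28.
(u,v)=(3,0): 2·3+6·0=6≤41, 3·3+6·0=9≤12, objective 21.
No feasible integer point exceeds 28.

28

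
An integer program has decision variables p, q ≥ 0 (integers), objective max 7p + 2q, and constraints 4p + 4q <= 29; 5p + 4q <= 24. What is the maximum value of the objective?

The continuous relaxation peaks at (4.8, 0) with value 33.60; rounding to a feasible lattice point costs some objective.
(p,q)=(4,1): 4·4+4·1=20≤29, 5·4+4·1=24≤24, objective 30.
(p,q)=(4,0): 4·4+4·0=16≤29, 5·4+4·0=20≤24, objective 28.
(p,q)=(3,2): 4·3+4·2=20≤29, 5·3+4·2=23≤24, objective 25.
Maximum is 30 at (p,q)=(4,1).

30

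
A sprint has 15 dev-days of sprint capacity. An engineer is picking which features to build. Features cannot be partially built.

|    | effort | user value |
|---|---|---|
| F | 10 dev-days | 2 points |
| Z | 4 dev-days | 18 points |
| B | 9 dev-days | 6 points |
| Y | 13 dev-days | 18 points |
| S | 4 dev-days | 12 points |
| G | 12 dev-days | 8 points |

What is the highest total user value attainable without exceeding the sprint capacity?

30

This is a 0-1 knapsack instance.
Z + S: effort 4 + 4 = 8 ≤ 15, user value 18 + 12 = 30.
Z + B: effort 4 + 9 = 13 ≤ 15, user value 18 + 6 = 24.
Best is Z and S with total user value 30.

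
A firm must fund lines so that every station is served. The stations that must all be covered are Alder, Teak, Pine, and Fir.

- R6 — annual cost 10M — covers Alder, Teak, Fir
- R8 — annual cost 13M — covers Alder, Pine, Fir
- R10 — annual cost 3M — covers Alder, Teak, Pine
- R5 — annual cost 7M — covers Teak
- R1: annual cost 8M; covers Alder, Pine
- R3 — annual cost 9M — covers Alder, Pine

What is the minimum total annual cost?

Choose R6 and R10: together they cover Alder, Teak, Pine, Fir — every station.
Total annual cost: 10 + 3 = 13.
No cover costs less than 13.

13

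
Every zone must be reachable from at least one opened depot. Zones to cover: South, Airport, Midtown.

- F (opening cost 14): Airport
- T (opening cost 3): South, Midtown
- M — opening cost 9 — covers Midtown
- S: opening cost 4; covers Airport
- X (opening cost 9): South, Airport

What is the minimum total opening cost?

7

Choose T and S: together they cover South, Airport, Midtown — every zone.
Total opening cost: 3 + 4 = 7.
No cover costs less than 7.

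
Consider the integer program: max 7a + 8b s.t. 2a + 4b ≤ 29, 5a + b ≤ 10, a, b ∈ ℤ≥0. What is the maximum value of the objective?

The continuous relaxation peaks at (0.611, 6.94) with value 59.83; rounding to a feasible lattice point costs some objective.
(a,b)=(0,7): 2·0+4·7=28≤29, 5·0+1·7=7≤10, objective 56.
(a,b)=(0,6): 2·0+4·6=24≤29, 5·0+1·6=6≤10, objective 48.
(a,b)=(1,5): 2·1+4·5=22≤29, 5·1+1·5=10≤10, objective 47.
The best lattice point is (0,7), giving 56.

56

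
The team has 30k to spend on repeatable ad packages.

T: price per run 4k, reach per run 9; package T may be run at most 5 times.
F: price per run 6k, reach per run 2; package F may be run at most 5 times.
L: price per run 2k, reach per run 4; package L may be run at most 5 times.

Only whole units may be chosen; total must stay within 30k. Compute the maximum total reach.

Take 5×T and 5×L: price 30 ≤ 30, reach 5·9 + 5·4 = 65.
T has the best ratio (9/4) and is taken to its limit of 5; remaining capacity is filled optimally with the others.

65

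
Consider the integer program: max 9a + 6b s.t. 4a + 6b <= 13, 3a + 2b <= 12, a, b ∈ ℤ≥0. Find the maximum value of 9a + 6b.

Relaxing integrality, the LP optimum is 29.25 at (a,b) = (3.25, 0), which is not an integer point.
(a,b)=(3,0) is feasible, giving 27.
(a,b)=(2,0) is feasible, giving 18.
The best lattice point is (3,0), giving 27.

27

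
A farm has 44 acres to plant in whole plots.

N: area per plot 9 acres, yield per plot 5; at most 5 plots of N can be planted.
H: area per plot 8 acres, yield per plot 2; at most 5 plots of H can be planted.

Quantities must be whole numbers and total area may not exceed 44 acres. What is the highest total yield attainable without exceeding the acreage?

This is a bounded integer knapsack.
Take 4×N and 1×H: area 44 ≤ 44, yield 4·5 + 1·2 = 22.
No other integer combination yields more.

22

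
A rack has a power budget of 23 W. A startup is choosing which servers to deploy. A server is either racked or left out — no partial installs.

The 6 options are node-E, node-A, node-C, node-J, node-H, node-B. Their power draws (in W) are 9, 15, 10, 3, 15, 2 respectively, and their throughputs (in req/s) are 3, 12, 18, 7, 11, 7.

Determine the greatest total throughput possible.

32

Allowing fractional choices, the relaxed optimum would be about 38.4, but servers are indivisible.
node-E + node-C + node-B: power draw 9 + 10 + 2 = 21 ≤ 23, throughput 3 + 18 + 7 = 28.
node-C + node-J + node-B: power draw 10 + 3 + 2 = 15 ≤ 23, throughput 18 + 7 + 7 = 32.
Best is node-C, node-J, and node-B with total throughput 32.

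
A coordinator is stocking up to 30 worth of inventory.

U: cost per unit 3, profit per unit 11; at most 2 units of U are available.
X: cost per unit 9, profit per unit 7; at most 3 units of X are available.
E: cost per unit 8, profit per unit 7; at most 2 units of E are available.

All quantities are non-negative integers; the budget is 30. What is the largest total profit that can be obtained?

36

U has the best ratio (11/3); taking only U gives at most 2×11 = 22 (stopped by the supply cap of 2).
Mixing does better — 2×U and 2×E: cost 22 ≤ 30, profit 2·11 + 2·7 = 36.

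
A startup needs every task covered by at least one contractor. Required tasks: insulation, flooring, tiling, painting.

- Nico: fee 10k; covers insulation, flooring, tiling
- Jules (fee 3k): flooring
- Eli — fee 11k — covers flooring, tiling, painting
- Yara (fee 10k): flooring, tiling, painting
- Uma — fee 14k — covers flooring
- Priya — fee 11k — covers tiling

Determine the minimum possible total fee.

20

This is a weighted set-cover instance.
The greedy cost-per-new-task heuristic would pick Jules, Nico, and Yara for 23, but a cheaper cover exists.
Choose Nico and Yara: together they cover insulation, flooring, tiling, painting — every task.
Total fee: 10 + 10 = 20.
No cover costs less than 20.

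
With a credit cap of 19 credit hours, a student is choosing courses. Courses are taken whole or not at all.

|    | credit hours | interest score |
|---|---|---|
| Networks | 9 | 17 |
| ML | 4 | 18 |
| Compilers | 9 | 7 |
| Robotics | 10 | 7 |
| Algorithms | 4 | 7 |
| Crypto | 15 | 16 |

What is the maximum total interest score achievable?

Take Networks, ML, and Algorithms: credit hours 9 + 4 + 4 = 17 ≤ 19, interest score 17 + 18 + 7 = 42.
No other feasible combination does better.

42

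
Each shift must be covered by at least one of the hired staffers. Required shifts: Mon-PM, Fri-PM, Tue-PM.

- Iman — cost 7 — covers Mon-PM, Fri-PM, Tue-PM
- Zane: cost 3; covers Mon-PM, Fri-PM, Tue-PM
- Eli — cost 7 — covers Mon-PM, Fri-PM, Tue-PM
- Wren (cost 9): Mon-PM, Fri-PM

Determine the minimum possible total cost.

3

Zane alone covers Mon-PM, Fri-PM, Tue-PM — every shift.
Total cost: 3.
No cover costs less than 3.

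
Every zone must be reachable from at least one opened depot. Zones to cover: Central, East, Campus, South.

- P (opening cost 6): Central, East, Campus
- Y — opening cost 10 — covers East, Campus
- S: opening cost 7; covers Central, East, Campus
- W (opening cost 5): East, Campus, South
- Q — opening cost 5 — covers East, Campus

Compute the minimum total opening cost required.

11

This is an integer covering problem.
Choose P and W: together they cover Central, East, Campus, South — every zone.
Total opening cost: 6 + 5 = 11.
No cover costs less than 11.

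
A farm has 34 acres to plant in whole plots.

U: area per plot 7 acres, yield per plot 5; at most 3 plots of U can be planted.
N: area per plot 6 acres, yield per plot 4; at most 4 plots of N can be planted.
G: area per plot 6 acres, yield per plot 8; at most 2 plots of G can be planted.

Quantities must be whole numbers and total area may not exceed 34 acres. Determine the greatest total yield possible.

3×U and 2×G: area 33 ≤ 34, yield 3·5 + 2·8 = 31.
2×U, 1×N, and 2×G: area 32 ≤ 34, yield 2·5 + 1·4 + 2·8 = 30.
Best is 31.

31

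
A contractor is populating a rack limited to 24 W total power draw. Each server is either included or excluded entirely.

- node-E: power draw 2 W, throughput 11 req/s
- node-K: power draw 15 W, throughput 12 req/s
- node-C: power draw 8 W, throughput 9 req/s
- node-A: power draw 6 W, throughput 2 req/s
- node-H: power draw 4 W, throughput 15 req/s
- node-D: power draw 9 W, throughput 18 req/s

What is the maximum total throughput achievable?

Take node-E, node-C, node-H, and node-D: power draw 2 + 8 + 4 + 9 = 23 ≤ 24, throughput 11 + 9 + 15 + 18 = 53.
No other feasible combination does better.

53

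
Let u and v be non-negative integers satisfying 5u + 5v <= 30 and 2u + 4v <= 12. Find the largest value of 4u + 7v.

(u,v)=(6,0): 5·6+5·0=30≤30, 2·6+4·0=12≤12, objective 24.
(u,v)=(5,0): 5·5+5·0=25≤30, 2·5+4·0=10≤12, objective 20.
The best lattice point is (6,0), giving 24.

24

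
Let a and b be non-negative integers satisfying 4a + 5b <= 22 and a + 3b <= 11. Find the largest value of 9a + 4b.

The continuous relaxation peaks at (5.5, 0) with value 49.50; rounding to a feasible lattice point costs some objective.
(a,b)=(5,0) is feasible, giving 45.
(a,b)=(4,1) is feasible, giving 40.
The best lattice point is (5,0), giving 45.

45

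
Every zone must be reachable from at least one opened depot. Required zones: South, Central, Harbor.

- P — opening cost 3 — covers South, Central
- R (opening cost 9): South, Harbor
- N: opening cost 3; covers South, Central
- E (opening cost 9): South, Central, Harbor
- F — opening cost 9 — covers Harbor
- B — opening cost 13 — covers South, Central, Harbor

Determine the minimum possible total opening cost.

9

E alone covers South, Central, Harbor — every zone.
Total opening cost: 9.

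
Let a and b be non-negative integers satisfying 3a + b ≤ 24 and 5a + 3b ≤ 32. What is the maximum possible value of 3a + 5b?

50

The continuous relaxation peaks at (0, 10.7) with value 53.33; rounding to a feasible lattice point costs some objective.
(a,b)=(0,10): 3·0+1·10=10≤24, 5·0+3·10=30≤32, objective 50.
(a,b)=(1,9): 3·1+1·9=12≤24, 5·1+3·9=32≤32, objective 48.
The best lattice point is (0,10), giving 50.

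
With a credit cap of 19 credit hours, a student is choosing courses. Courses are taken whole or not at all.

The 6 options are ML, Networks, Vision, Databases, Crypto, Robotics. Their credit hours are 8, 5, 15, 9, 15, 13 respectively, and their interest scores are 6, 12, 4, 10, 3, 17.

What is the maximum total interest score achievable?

Allowing fractional choices, the relaxed optimum would be about 30.1, but courses are indivisible.
ML + Networks: credit hours 8 + 5 = 13 ≤ 19, interest score 6 + 12 = 18.
Networks + Databases: credit hours 5 + 9 = 14 ≤ 19, interest score 12 + 10 = 22.
Networks + Robotics: credit hours 5 + 13 = 18 ≤ 19, interest score 12 + 17 = 29.
Best is Networks and Robotics with total interest score 29.

29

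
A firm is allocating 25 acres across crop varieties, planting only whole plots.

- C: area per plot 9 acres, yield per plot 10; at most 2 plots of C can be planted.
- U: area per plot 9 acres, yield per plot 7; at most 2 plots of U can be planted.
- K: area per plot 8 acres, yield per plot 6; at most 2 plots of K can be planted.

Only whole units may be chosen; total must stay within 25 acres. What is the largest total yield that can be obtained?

22

Take 1×C and 2×K: area 25 ≤ 25, yield 1·10 + 2·6 = 22.
No other integer combination yields more.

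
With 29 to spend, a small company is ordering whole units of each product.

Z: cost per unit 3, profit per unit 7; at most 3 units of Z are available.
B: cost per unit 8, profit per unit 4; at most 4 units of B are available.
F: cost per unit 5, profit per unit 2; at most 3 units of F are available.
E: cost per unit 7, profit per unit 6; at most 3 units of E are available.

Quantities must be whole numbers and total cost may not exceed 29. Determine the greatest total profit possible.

35

Take 3×Z, 1×F, and 2×E: cost 28 ≤ 29, profit 3·7 + 1·2 + 2·6 = 35.
Z has the best ratio (7/3) and is taken to its limit of 3; remaining capacity is filled optimally with the others.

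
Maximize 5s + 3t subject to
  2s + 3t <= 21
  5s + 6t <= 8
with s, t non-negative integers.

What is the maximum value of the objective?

5

(s,t)=(1,0): 2·1+3·0=2≤21, 5·1+6·0=5≤8, objective 5.
(s,t)=(0,1): 2·0+3·1=3≤21, 5·0+6·1=6≤8, objective 3.
The best lattice point is (1,0), giving 5.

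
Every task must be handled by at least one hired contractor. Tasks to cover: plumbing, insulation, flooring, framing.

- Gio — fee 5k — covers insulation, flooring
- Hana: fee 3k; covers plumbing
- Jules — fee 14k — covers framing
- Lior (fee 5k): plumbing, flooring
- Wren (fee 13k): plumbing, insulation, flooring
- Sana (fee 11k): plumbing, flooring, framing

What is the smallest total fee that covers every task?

Choose Gio and Sana: together they cover plumbing, insulation, flooring, framing — every task.
Total fee: 5 + 11 = 16.

16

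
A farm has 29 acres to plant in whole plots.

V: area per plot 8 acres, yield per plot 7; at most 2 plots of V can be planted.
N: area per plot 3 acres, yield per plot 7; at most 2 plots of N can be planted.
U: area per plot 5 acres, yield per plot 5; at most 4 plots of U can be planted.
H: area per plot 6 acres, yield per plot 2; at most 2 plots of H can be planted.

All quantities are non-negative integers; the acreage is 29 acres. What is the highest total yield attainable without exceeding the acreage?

36

This is a bounded integer knapsack.
N has the best ratio (7/3); taking only N gives at most 2×7 = 14 (stopped by the supply cap of 2).
Mixing does better — 1×V, 2×N, and 3×U: area 29 ≤ 29, yield 1·7 + 2·7 + 3·5 = 36.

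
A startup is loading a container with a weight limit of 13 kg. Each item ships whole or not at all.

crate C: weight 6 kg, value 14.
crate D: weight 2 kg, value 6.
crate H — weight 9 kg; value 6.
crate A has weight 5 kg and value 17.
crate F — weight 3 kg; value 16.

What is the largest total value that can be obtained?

Allowing fractional choices, the relaxed optimum would be about 46.0, but items are indivisible.
crate D + crate A + crate F: weight 2 + 5 + 3 = 10 ≤ 13, value 6 + 17 + 16 = 39.
crate C + crate D + crate F: weight 6 + 2 + 3 = 11 ≤ 13, value 14 + 6 + 16 = 36.
crate C + crate D + crate A: weight 6 + 2 + 5 = 13 ≤ 13, value 14 + 6 + 17 = 37.
Best is crate D, crate A, and crate F with total value 39.

39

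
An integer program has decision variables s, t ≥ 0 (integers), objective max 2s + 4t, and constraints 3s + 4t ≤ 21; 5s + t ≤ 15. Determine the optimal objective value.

20

(s,t)=(0,5): 3·0+4·5=20≤21, 5·0+1·5=5≤15, objective 20.
(s,t)=(1,4): 3·1+4·4=19≤21, 5·1+1·4=9≤15, objective 18.
(s,t)=(0,4): 3·0+4·4=16≤21, 5·0+1·4=4≤15, objective 16.
The best lattice point is (0,5), giving 20.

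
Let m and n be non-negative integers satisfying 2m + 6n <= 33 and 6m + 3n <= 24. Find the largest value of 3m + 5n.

Relaxing integrality, the LP optimum is 29.50 at (m,n) = (1.5, 5), which is not an integer point.
(m,n)=(1,5): 2·1+6·5=32≤33, 6·1+3·5=21≤24, objective 28.
(m,n)=(2,4): 2·2+6·4=28≤33, 6·2+3·4=24≤24, objective 26.
(m,n)=(0,5): 2·0+6·5=30≤33, 6·0+3·5=15≤24, objective 25.
(m,n)=(1,4): 2·1+6·4=26≤33, 6·1+3·4=18≤24, objective 23.
The best lattice point is (1,5), giving 28.

28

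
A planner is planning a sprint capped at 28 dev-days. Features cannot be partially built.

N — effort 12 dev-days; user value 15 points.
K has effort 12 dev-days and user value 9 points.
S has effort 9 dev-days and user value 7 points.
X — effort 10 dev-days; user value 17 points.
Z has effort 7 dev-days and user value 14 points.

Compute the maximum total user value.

Take S, X, and Z: effort 9 + 10 + 7 = 26 ≤ 28, user value 7 + 17 + 14 = 38.
No other feasible combination does better.

38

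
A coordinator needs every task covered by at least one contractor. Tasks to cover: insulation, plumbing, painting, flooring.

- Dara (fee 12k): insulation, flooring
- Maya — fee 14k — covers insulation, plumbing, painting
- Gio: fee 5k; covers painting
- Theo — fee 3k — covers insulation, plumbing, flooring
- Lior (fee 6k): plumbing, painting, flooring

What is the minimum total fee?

8

Choose Gio and Theo: together they cover insulation, plumbing, painting, flooring — every task.
Total fee: 5 + 3 = 8.
No cover costs less than 8.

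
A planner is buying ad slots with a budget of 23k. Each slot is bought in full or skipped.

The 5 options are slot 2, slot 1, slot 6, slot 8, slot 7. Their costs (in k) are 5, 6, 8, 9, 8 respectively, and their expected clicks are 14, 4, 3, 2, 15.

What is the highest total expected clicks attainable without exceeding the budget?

Allowing fractional choices, the relaxed optimum would be about 34.5, but ad slots are indivisible.
slot 2 + slot 6 + slot 7: cost 5 + 8 + 8 = 21 ≤ 23, expected clicks 14 + 3 + 15 = 32.
slot 2 + slot 1 + slot 7: cost 5 + 6 + 8 = 19 ≤ 23, expected clicks 14 + 4 + 15 = 33.
Best is slot 2, slot 1, and slot 7 with total expected clicks 33.

33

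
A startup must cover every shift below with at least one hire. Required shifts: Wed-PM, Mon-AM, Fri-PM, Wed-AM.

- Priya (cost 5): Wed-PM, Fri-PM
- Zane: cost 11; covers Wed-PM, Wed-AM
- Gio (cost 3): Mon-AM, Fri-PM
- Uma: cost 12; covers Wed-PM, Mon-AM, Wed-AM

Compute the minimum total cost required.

The greedy cost-per-new-shift heuristic would pick Gio, Priya, and Zane for 19, but a cheaper cover exists.
Choose Zane and Gio: together they cover Wed-PM, Mon-AM, Fri-PM, Wed-AM — every shift.
Total cost: 11 + 3 = 14.
No cover costs less than 14.

14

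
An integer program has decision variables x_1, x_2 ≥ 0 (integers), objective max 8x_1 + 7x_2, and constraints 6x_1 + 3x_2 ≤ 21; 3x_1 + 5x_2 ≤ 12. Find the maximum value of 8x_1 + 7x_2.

24

Relaxing integrality, the LP optimum is 29.29 at (x_1,x_2) = (3.29, 0.429), which is not an integer point.
(x_1,x_2)=(3,0): 6·3+3·0=18≤21, 3·3+5·0=9≤12, objective 24.
(x_1,x_2)=(2,1): 6·2+3·1=15≤21, 3·2+5·1=11≤12, objective 23.
(x_1,x_2)=(2,0): 6·2+3·0=12≤21, 3·2+5·0=6≤12, objective 16.
The best lattice point is (3,0), giving 24.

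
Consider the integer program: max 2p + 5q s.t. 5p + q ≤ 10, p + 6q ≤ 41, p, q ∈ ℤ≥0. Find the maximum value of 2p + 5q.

Relaxing integrality, the LP optimum is 34.93 at (p,q) = (0.655, 6.72), which is not an integer point.
(p,q)=(0,6) is feasible, giving 30.
(p,q)=(1,5) is feasible, giving 27.
(p,q)=(0,5) is feasible, giving 25.
The best lattice point is (0,6), giving 30.

30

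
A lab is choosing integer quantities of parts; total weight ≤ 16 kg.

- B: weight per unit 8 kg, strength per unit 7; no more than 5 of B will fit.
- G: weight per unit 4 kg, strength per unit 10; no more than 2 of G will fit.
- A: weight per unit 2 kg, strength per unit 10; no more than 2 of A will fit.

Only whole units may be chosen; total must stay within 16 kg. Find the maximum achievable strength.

40

2×G and 2×A: weight 12 ≤ 16, strength 2·10 + 2·10 = 40.
1×B, 1×G, and 2×A: weight 16 ≤ 16, strength 1·7 + 1·10 + 2·10 = 37.
Best is 40.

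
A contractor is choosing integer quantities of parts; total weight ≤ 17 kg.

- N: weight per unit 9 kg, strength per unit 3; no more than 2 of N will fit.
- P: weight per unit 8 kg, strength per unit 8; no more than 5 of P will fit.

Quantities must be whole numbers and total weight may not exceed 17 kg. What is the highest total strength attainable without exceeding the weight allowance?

16

Take 2×P: weight 16 ≤ 17, strength 2·8 = 16.
No other integer combination yields more.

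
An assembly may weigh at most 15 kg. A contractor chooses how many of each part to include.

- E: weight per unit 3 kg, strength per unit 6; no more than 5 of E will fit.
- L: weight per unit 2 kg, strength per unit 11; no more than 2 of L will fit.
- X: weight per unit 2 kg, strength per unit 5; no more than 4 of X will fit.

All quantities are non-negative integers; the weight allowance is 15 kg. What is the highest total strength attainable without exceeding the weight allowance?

48

This is a bounded integer knapsack.
Take 1×E, 2×L, and 4×X: weight 15 ≤ 15, strength 1·6 + 2·11 + 4·5 = 48.
L has the best ratio (11/2) and is taken to its limit of 2; remaining capacity is filled optimally with the others.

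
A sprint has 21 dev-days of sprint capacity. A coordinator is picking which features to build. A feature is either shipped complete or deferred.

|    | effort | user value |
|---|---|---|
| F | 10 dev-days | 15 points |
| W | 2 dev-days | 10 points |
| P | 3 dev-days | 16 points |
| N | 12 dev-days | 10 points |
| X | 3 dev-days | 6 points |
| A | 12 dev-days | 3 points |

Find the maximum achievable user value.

Allowing fractional choices, the relaxed optimum would be about 49.5, but features are indivisible.
F + W + P + X: effort 10 + 2 + 3 + 3 = 18 ≤ 21, user value 15 + 10 + 16 + 6 = 47.
W + P + N + X: effort 2 + 3 + 12 + 3 = 20 ≤ 21, user value 10 + 16 + 10 + 6 = 42.
F + W + P: effort 10 + 2 + 3 = 15 ≤ 21, user value 15 + 10 + 16 = 41.
Best is F, W, P, and X with total user value 47.

47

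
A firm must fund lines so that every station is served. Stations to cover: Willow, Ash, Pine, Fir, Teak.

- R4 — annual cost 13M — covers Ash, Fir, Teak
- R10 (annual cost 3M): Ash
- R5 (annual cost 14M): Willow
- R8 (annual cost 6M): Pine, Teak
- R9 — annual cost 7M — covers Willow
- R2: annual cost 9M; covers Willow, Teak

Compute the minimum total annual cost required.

26

The greedy cost-per-new-station heuristic would pick R10, R8, R9, and R4 for 29, but a cheaper cover exists.
Choose R4, R8, and R9: together they cover Willow, Ash, Pine, Fir, Teak — every station.
Total annual cost: 13 + 6 + 7 = 26.
No cover costs less than 26.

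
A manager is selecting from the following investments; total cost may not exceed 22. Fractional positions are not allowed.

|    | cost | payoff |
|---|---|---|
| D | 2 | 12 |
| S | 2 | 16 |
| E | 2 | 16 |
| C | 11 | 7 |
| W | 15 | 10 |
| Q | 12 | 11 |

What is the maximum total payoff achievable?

55

D + S + E + W: cost 2 + 2 + 2 + 15 = 21 ≤ 22, payoff 12 + 16 + 16 + 10 = 54.
D + S + E + Q: cost 2 + 2 + 2 + 12 = 18 ≤ 22, payoff 12 + 16 + 16 + 11 = 55.
Best is D, S, E, and Q with total payoff 55.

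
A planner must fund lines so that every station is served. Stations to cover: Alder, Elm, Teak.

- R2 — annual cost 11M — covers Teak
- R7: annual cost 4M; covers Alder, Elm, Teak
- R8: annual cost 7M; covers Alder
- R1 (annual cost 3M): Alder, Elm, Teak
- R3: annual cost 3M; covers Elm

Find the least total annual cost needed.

This is a weighted set-cover instance.
R1 alone covers Alder, Elm, Teak — every station.
Total annual cost: 3.
No cover costs less than 3.

3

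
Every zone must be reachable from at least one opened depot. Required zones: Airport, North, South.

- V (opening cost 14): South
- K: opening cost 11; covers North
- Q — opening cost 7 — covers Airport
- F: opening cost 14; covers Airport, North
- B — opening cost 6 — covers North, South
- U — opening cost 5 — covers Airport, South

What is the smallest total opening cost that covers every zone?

Choose B and U: together they cover Airport, North, South — every zone.
Total opening cost: 6 + 5 = 11.
No cover costs less than 11.

11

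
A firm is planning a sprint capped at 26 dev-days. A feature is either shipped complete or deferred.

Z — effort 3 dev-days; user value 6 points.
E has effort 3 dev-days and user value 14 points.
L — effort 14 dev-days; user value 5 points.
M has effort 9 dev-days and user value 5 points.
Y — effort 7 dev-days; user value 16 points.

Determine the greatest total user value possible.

41

Allowing fractional choices, the relaxed optimum would be about 42.4, but features are indivisible.
Z + E + Y: effort 3 + 3 + 7 = 13 ≤ 26, user value 6 + 14 + 16 = 36.
Z + E + M + Y: effort 3 + 3 + 9 + 7 = 22 ≤ 26, user value 6 + 14 + 5 + 16 = 41.
Best is Z, E, M, and Y with total user value 41.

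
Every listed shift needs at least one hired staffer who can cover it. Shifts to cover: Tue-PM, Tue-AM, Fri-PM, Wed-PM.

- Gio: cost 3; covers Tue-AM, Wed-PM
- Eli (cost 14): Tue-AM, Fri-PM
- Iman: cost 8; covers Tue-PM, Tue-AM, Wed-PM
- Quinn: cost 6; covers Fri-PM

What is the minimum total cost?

14

Choose Iman and Quinn: together they cover Tue-PM, Tue-AM, Fri-PM, Wed-PM — every shift.
Total cost: 8 + 6 = 14.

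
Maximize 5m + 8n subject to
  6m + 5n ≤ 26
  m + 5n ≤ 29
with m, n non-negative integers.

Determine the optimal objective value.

40

Relaxing integrality, the LP optimum is 41.60 at (m,n) = (0, 5.2), which is not an integer point.
(m,n)=(0,5): 6·0+5·5=25≤26, 1·0+5·5=25≤29, objective 40.
(m,n)=(1,4): 6·1+5·4=26≤26, 1·1+5·4=21≤29, objective 37.
No feasible integer point exceeds 40.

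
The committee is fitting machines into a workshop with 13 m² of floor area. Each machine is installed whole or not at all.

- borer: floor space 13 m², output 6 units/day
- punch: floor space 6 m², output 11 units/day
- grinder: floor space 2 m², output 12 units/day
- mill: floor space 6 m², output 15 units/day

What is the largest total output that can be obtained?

27

grinder + mill: floor space 2 + 6 = 8 ≤ 13, output 12 + 15 = 27.
punch + mill: floor space 6 + 6 = 12 ≤ 13, output 11 + 15 = 26.
Best is grinder and mill with total output 27.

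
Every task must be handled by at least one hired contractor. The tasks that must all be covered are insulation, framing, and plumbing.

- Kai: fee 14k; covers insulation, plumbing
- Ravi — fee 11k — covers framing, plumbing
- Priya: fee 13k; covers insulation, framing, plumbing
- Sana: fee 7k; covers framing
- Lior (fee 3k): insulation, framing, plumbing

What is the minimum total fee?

This is an integer covering problem.
Lior alone covers insulation, framing, plumbing — every task.
Total fee: 3.
No cover costs less than 3.

3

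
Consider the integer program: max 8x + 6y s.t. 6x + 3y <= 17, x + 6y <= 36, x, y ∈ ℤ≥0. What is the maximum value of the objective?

30

Relaxing integrality, the LP optimum is 34.00 at (x,y) = (0, 5.67), which is not an integer point.
(x,y)=(0,5) is feasible, giving 30.
(x,y)=(0,4) is feasible, giving 24.
No feasible integer point exceeds 30.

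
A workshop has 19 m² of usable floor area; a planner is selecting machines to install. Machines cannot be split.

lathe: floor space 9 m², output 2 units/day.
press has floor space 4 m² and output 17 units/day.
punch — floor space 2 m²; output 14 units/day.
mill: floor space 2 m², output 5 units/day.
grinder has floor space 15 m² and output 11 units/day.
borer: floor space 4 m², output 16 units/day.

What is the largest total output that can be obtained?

Treat it as a binary knapsack problem.
Take press, punch, mill, and borer: floor space 4 + 2 + 2 + 4 = 12 ≤ 19, output 17 + 14 + 5 + 16 = 52.
No other feasible combination does better.

52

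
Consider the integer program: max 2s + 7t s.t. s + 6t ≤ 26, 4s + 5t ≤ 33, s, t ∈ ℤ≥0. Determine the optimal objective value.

32

(s,t)=(2,4): 1·2+6·4=26≤26, 4·2+5·4=28≤33, objective 32.
(s,t)=(1,4): 1·1+6·4=25≤26, 4·1+5·4=24≤33, objective 30.
(s,t)=(4,3): 1·4+6·3=22≤26, 4·4+5·3=31≤33, objective 29.
No feasible integer point exceeds 32.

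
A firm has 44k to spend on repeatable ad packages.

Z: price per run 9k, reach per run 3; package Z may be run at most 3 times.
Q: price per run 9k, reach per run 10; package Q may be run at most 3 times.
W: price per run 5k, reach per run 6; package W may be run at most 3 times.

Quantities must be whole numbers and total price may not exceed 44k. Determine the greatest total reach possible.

Take 3×Q and 3×W: price 42 ≤ 44, reach 3·10 + 3·6 = 48.
W has the best ratio (6/5) and is taken to its limit of 3; remaining capacity is filled optimally with the others.

48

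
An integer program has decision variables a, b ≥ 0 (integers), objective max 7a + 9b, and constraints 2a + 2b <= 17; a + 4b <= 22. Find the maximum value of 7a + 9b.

64

The continuous relaxation peaks at (4, 4.5) with value 68.50; rounding to a feasible lattice point costs some objective.
(a,b)=(4,4): 2·4+2·4=16≤17, 1·4+4·4=20≤22, objective 64.
(a,b)=(5,3): 2·5+2·3=16≤17, 1·5+4·3=17≤22, objective 62.
(a,b)=(3,4): 2·3+2·4=14≤17, 1·3+4·4=19≤22, objective 57.
(a,b)=(4,3): 2·4+2·3=14≤17, 1·4+4·3=16≤22, objective 55.
The best lattice point is (4,4), giving 64.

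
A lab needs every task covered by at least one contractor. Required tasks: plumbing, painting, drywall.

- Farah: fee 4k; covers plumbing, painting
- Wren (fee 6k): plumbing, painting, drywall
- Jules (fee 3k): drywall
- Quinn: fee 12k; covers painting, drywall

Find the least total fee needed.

6

This is a weighted set-cover instance.
Wren alone covers plumbing, painting, drywall — every task.
Total fee: 6.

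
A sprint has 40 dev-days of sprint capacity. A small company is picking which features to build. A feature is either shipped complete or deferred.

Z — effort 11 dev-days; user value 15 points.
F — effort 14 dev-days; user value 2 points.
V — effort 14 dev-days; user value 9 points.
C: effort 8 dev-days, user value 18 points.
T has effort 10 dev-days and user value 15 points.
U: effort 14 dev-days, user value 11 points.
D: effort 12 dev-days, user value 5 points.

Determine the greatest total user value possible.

48

Allowing fractional choices, the relaxed optimum would be about 56.6, but features are indivisible.
C + T + U: effort 8 + 10 + 14 = 32 ≤ 40, user value 18 + 15 + 11 = 44.
Z + C + T: effort 11 + 8 + 10 = 29 ≤ 40, user value 15 + 18 + 15 = 48.
Best is Z, C, and T with total user value 48.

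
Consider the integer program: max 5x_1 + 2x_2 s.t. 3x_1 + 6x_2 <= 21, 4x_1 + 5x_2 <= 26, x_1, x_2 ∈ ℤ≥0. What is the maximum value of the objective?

Relaxing integrality, the LP optimum is 32.50 at (x_1,x_2) = (6.5, 0), which is not an integer point.
(x_1,x_2)=(6,0): 3·6+6·0=18≤21, 4·6+5·0=24≤26, objective 30.
(x_1,x_2)=(5,1): 3·5+6·1=21≤21, 4·5+5·1=25≤26, objective 27.
(x_1,x_2)=(5,0): 3·5+6·0=15≤21, 4·5+5·0=20≤26, objective 25.
No feasible integer point exceeds 30.

30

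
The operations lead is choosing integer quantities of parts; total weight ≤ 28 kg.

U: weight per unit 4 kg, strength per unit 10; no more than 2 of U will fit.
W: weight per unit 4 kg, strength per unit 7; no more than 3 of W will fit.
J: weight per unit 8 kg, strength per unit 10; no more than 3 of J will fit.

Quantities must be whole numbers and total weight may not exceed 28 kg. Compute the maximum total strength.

U has the best ratio (10/4); taking only U gives at most 2×10 = 20 (stopped by the supply cap of 2).
Mixing does better — 2×U, 3×W, and 1×J: weight 28 ≤ 28, strength 2·10 + 3·7 + 1·10 = 51.

51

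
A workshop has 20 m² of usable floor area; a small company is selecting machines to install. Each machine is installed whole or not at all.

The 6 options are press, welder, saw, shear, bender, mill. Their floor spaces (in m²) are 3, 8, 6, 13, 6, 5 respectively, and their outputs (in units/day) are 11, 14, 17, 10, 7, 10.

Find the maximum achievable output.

Allowing fractional choices, the relaxed optimum would be about 48.5, but machines are indivisible.
press + saw + bender + mill: floor space 3 + 6 + 6 + 5 = 20 ≤ 20, output 11 + 17 + 7 + 10 = 45.
welder + saw + mill: floor space 8 + 6 + 5 = 19 ≤ 20, output 14 + 17 + 10 = 41.
press + welder + saw: floor space 3 + 8 + 6 = 17 ≤ 20, output 11 + 14 + 17 = 42.
Best is press, saw, bender, and mill with total output 45.

45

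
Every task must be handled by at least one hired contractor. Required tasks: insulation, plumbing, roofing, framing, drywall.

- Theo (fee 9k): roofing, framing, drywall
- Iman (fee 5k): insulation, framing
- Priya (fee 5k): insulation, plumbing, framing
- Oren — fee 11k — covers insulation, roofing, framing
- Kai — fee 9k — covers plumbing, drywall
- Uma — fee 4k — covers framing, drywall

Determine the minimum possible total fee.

14

The greedy cost-per-new-task heuristic would pick Priya, Uma, and Theo for 18, but a cheaper cover exists.
Choose Theo and Priya: together they cover insulation, plumbing, roofing, framing, drywall — every task.
Total fee: 9 + 5 = 14.
No cover costs less than 14.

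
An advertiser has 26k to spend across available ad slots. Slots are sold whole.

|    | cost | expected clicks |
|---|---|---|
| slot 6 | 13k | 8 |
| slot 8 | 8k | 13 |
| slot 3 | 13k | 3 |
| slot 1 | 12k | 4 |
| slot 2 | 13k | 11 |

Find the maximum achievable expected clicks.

Take slot 8 and slot 2: cost 8 + 13 = 21 ≤ 26, expected clicks 13 + 11 = 24.
No other feasible combination does better.

24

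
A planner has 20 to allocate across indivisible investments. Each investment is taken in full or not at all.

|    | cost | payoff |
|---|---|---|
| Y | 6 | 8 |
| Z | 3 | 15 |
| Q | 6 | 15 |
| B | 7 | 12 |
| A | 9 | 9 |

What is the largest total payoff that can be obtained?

Z + Q + A: cost 3 + 6 + 9 = 18 ≤ 20, payoff 15 + 15 + 9 = 39.
Z + Q + B: cost 3 + 6 + 7 = 16 ≤ 20, payoff 15 + 15 + 12 = 42.
Y + Z + Q: cost 6 + 3 + 6 = 15 ≤ 20, payoff 8 + 15 + 15 = 38.
Best is Z, Q, and B with total payoff 42.

42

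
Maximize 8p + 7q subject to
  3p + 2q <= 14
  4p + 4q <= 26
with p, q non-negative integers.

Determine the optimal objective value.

The continuous relaxation peaks at (1, 5.5) with value 46.50; rounding to a feasible lattice point costs some objective.
(p,q)=(2,4) is feasible, giving 44.
(p,q)=(1,5) is feasible, giving 43.
(p,q)=(0,6) is feasible, giving 42.
(p,q)=(2,3) is feasible, giving 37.
No feasible integer point exceeds 44.

44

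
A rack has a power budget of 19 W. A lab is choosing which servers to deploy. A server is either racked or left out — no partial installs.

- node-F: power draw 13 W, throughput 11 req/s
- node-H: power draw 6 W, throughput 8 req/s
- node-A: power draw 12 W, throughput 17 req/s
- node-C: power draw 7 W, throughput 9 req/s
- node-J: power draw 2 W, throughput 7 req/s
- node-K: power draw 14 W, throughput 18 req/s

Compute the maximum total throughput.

This is an integer program with binary decision variables.
node-J + node-K: power draw 2 + 14 = 16 ≤ 19, throughput 7 + 18 = 25.
node-H + node-A: power draw 6 + 12 = 18 ≤ 19, throughput 8 + 17 = 25.
node-A + node-C: power draw 12 + 7 = 19 ≤ 19, throughput 17 + 9 = 26.
Best is node-A and node-C with total throughput 26.

26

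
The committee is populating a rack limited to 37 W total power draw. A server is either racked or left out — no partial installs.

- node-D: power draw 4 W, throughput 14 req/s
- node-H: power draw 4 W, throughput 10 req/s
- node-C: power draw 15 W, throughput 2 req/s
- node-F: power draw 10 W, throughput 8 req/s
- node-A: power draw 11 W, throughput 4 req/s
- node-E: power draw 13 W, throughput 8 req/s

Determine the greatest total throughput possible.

Allowing fractional choices, the relaxed optimum would be about 42.2, but servers are indivisible.
node-D + node-H + node-F + node-E: power draw 4 + 4 + 10 + 13 = 31 ≤ 37, throughput 14 + 10 + 8 + 8 = 40.
node-D + node-H + node-F + node-A: power draw 4 + 4 + 10 + 11 = 29 ≤ 37, throughput 14 + 10 + 8 + 4 = 36.
Best is node-D, node-H, node-F, and node-E with total throughput 40.

40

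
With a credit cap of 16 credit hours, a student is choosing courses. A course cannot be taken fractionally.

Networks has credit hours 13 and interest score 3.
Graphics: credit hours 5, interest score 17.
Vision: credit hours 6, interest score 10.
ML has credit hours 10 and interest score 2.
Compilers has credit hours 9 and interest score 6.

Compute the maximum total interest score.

Allowing fractional choices, the relaxed optimum would be about 30.3, but courses are indivisible.
Graphics + Compilers: credit hours 5 + 9 = 14 ≤ 16, interest score 17 + 6 = 23.
Graphics + Vision: credit hours 5 + 6 = 11 ≤ 16, interest score 17 + 10 = 27.
Graphics + ML: credit hours 5 + 10 = 15 ≤ 16, interest score 17 + 2 = 19.
Best is Graphics and Vision with total interest score 27.

27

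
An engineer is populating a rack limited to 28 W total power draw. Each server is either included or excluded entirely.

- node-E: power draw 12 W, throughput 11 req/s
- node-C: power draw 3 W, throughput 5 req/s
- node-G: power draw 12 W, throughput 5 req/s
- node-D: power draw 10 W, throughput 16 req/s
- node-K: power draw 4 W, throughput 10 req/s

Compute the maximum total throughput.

Treat it as a binary knapsack problem.
node-E + node-C + node-D: power draw 12 + 3 + 10 = 25 ≤ 28, throughput 11 + 5 + 16 = 32.
node-E + node-D + node-K: power draw 12 + 10 + 4 = 26 ≤ 28, throughput 11 + 16 + 10 = 37.
Best is node-E, node-D, and node-K with total throughput 37.

37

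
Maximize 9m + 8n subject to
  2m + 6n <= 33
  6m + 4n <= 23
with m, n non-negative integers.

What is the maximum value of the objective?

Relaxing integrality, the LP optimum is 45.36 at (m,n) = (0.214, 5.43), which is not an integer point.
(m,n)=(1,4): 2·1+6·4=26≤33, 6·1+4·4=22≤23, objective 41.
(m,n)=(0,5): 2·0+6·5=30≤33, 6·0+4·5=20≤23, objective 40.
(m,n)=(1,3): 2·1+6·3=20≤33, 6·1+4·3=18≤23, objective 33.
(m,n)=(0,4): 2·0+6·4=24≤33, 6·0+4·4=16≤23, objective 32.
Maximum is 41 at (m,n)=(1,4).

41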